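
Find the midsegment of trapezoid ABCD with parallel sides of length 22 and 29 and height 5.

The midsegment (median) of a trapezoid connects the midpoints of the non-parallel sides.
Its length is the average of the two bases: (22 + 29) / 2 = 51/2.

51/2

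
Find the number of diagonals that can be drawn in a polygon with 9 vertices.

The number of diagonals in an n-gon is n(n - 3)/2.
For n = 9: 9(9 - 3)/2 = 9 × 6 / 2 = 27.

27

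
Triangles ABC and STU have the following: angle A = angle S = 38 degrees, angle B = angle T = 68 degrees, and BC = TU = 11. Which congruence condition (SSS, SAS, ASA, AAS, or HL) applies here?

The given information provides:
angle A = angle S = 38 degrees, angle B = angle T = 68 degrees, and BC = TU = 11
This matches the AAS congruence theorem.
Two pairs of corresponding angles and a non-included side are equal (Angle-Angle-Side).

AAS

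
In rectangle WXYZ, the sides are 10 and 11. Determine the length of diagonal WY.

Using the Pythagorean theorem:
d² = 10² + 11² = 100 + 121 = 221
d = sqrt(221)

sqrt(221)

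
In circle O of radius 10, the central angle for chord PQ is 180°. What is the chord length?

Chord length = 2r sin(θ/2)
= 2 × 10 × sin(180°/2)
= 2 × 10 × sin(90°)
= 20

20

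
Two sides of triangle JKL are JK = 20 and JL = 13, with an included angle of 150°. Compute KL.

When two sides and the included angle are known, the law of cosines gives the third side.
c^2 = a^2 + b^2 - 2ab cos(C) generalizes the Pythagorean theorem to non-right triangles.
Here: KL^2 = 400 + 169 - 520*(-sqrt(3)/2) = 260*sqrt(3) + 569
KL = sqrt(260*sqrt(3) + 569)

sqrt(260*sqrt(3) + 569)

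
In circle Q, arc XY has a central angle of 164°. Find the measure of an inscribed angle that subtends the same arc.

By the inscribed angle theorem, the inscribed angle is half the central angle.
Inscribed angle = 164° / 2 = 82°

82°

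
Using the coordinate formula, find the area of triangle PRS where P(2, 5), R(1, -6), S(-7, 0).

The Shoelace formula computes the area from vertex coordinates by summing cross products.
For vertices (2,5), (1,-6), (-7,0):
Signed sum = 2*-6 - 1*5 + 1*0 - -7*-6 + -7*5 - 2*0
= -17 + -42 + -35 = -94
Area = (1/2)|-94| = 47.

47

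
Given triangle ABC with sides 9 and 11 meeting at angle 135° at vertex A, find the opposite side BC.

Law of cosines: BC^2 = 9^2 + 11^2 - 2(9)(11)cos(135°) = 99*sqrt(2) + 202, so BC = sqrt(99*sqrt(2) + 202).

sqrt(99*sqrt(2) + 202)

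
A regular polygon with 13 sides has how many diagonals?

Total line segments between 13 vertices = C(13,2) = 78.
Subtract the 13 sides: 78 - 13 = 65 diagonals.

65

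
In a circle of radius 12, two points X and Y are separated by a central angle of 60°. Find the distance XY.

Chord length = 2r sin(θ/2)
= 2 × 12 × sin(60°/2)
= 2 × 12 × sin(30°)
= 12

12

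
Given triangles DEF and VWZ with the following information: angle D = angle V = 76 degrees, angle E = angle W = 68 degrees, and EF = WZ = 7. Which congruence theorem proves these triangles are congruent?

Consider the given information: angle D = angle V = 76 degrees, angle E = angle W = 68 degrees, and EF = WZ = 7
This is not SAS or ASA: SAS requires two sides and the included angle between them. ASA requires two angles and the side between them.
The correct criterion is AAS. Two pairs of corresponding angles and a non-included side are equal (Angle-Angle-Side).

AAS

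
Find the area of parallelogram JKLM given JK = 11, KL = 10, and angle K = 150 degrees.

The area of a parallelogram equals the product of two adjacent sides times the sine of the included angle.
This is because the height equals 10 * sin(150°) = 5.
Area = 11 * 5 = 55

55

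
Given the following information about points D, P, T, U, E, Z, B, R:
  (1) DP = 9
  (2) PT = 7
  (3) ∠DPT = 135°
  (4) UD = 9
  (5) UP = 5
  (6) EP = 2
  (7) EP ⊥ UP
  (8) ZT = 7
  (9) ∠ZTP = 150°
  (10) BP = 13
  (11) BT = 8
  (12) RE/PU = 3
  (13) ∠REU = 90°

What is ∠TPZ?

Step 1: By the law of cosines on triangle PTZ: PZ² = 7² + 7² − 2·7·7·cos(150°) = 182.87, so PZ ≈ 13.52.
Step 2: By the inverse law of cosines on triangle TPZ: cos(∠TPZ) = (7² + 13.52² − 7²) / (2·7·13.52) = 182.87/189.32 = 0.9659, so ∠TPZ = 15°.

Therefore, the measure of angle ∠TPZ = 15°.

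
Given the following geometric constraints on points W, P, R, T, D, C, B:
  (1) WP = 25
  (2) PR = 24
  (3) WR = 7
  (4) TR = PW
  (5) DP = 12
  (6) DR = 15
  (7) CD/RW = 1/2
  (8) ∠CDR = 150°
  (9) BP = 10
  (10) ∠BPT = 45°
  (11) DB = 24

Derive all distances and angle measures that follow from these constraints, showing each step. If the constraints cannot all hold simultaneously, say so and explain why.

These constraints are not satisfiable: by the triangle inequality in triangle PDB, (5) DP = 12 and (9) BP = 10 force DB ≤ 12 + 10 = 22, but (11) says DB = 24. No planar figure meets all of them, so nothing further can be derived.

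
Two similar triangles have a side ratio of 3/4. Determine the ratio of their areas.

Area scales with the square of linear dimensions. If every length is multiplied by 3/4, then the area is multiplied by (3/4)^2 = 9/16.
The area ratio is 9:16.

9:16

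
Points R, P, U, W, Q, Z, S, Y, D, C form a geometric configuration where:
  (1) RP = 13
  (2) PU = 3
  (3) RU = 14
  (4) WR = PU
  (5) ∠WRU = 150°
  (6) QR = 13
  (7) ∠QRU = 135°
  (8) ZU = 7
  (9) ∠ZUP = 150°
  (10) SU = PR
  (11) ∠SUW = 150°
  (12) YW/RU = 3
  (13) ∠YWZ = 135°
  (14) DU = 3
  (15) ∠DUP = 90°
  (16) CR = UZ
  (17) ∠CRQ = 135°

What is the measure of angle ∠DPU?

Step 1: By the law of cosines on triangle PUD: PD² = 3² + 3² − 2·3·3·cos(90°) = 18, so PD = 3·√2.
Step 2: By the inverse law of cosines on triangle DPU: cos(∠DPU) = ((3·√2)² + 3² − 3²) / (2·3·√2·3) = 18/25.46 = 0.7071, so ∠DPU = 45°.

Therefore, the measure of angle ∠DPU = 45°.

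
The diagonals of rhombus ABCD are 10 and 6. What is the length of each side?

Half-diagonals are 5 and 3. side = sqrt(5^2 + 3^2) = sqrt(34)

sqrt(34)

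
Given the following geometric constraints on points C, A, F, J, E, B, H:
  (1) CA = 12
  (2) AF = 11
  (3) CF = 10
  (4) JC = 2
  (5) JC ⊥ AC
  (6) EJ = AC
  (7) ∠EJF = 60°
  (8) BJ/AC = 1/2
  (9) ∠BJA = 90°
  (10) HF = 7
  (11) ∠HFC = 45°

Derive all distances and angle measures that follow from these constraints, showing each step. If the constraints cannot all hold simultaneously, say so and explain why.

The constraints are consistent.

From the given relations:
  EJ = AC = 12
  BJ = 1/2·AC = 1/2·12 = 6

Step 1: From CF = 10, FH = 7, and ∠CFH = 45°, by the law of cosines:
  CH² = CF² + FH² - 2·CF·FH·cos(45°) = 100 + 49 - 98.99 = 50.01
  CH ≈ 7.07

Step 2: From AC = 12, CJ = 2, and ∠ACJ = 90°, by the law of cosines:
  AJ² = AC² + CJ² - 2·AC·CJ·cos(90°) = 144 + 4 - 0 = 148
  AJ = 2·√37

Step 3: From CA = 12, CF = 10, AF = 11, by the inverse law of cosines:
  cos(∠ACF) = (CA² + CF² - AF²) / (2·CA·CF)
  ∠ACF = 59.17°

Step 4: From AC = 12, AF = 11, CF = 10, by the inverse law of cosines:
  cos(∠CAF) = (AC² + AF² - CF²) / (2·AC·AF)
  ∠CAF = 51.32°

Step 5: From FA = 11, FC = 10, AC = 12, by the inverse law of cosines:
  cos(∠AFC) = (FA² + FC² - AC²) / (2·FA·FC)
  ∠AFC = 69.51°

Step 6: From AJ = 2·√37, JB = 6, and ∠AJB = 90°, by the law of cosines:
  AB² = AJ² + JB² - 2·AJ·JB·cos(90°) = 148 + 36 - 0 = 184
  AB = 2·√46

Step 7: From CF = 10, CH = 7.07, FH = 7, by the inverse law of cosines:
  cos(∠FCH) = (CF² + CH² - FH²) / (2·CF·CH)
  ∠FCH = 44.42°

Step 8: From AC = 12, AJ = 2·√37, CJ = 2, by the inverse law of cosines:
  cos(∠CAJ) = (AC² + AJ² - CJ²) / (2·AC·AJ)
  ∠CAJ = 9.46°

Step 9: From JA = 2·√37, JC = 2, AC = 12, by the inverse law of cosines:
  cos(∠AJC) = (JA² + JC² - AC²) / (2·JA·JC)
  ∠AJC = 80.54°

Step 10: From HC = 7.07, HF = 7, CF = 10, by the inverse law of cosines:
  cos(∠CHF) = (HC² + HF² - CF²) / (2·HC·HF)
  ∠CHF = 90.58°

Step 11: From AB = 2·√46, AJ = 2·√37, BJ = 6, by the inverse law of cosines:
  cos(∠BAJ) = (AB² + AJ² - BJ²) / (2·AB·AJ)
  ∠BAJ = 26.25°

Step 12: From BA = 2·√46, BJ = 6, AJ = 2·√37, by the inverse law of cosines:
  cos(∠ABJ) = (BA² + BJ² - AJ²) / (2·BA·BJ)
  ∠ABJ = 63.75°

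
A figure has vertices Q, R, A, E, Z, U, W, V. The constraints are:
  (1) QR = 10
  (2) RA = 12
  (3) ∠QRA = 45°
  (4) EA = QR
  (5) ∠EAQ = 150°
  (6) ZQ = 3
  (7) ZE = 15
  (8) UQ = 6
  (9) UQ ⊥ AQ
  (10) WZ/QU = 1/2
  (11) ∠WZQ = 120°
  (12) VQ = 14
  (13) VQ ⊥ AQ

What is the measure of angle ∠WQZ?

From the given relations: WZ = 1/2·QU = 1/2·6 = 3.
Step 1: By the law of cosines on triangle QZW: QW² = 3² + 3² − 2·3·3·cos(120°) = 27, so QW = 3·√3.
Step 2: By the inverse law of cosines on triangle WQZ: cos(∠WQZ) = ((3·√3)² + 3² − 3²) / (2·3·√3·3) = 27/31.18 = 0.866, so ∠WQZ = 30°.

Therefore, the measure of angle ∠WQZ = 30°.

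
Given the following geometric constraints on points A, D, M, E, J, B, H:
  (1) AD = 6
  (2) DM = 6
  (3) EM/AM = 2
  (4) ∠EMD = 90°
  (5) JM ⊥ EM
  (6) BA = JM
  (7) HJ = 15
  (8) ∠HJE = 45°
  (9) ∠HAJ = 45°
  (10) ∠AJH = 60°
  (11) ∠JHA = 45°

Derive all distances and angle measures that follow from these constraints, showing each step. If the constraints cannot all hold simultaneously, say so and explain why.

These constraints are not satisfiable: (9), (10) and (11) are the three interior angles of triangle HAJ, which must sum to 180°, but 45° + 60° + 45° = 150°. No planar figure meets all of them, so nothing further can be derived.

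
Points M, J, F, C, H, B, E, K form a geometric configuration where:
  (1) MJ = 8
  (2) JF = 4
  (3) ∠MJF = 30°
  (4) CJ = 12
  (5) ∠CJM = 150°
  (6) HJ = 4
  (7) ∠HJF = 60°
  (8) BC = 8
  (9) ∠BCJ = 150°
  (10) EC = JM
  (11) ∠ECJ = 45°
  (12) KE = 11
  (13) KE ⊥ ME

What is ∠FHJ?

Step 1: By the law of cosines on triangle HJF: HF² = 4² + 4² − 2·4·4·cos(60°) = 16, so HF = 4.
Step 2: By the inverse law of cosines on triangle FHJ: cos(∠FHJ) = (4² + 4² − 4²) / (2·4·4) = 16/32 = 0.5, so ∠FHJ = 60°.

Therefore, the measure of angle ∠FHJ = 60°.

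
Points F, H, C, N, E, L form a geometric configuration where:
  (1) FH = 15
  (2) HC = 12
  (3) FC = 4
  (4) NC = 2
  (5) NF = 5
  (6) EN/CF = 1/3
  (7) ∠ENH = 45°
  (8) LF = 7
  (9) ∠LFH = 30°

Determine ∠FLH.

Step 1: By the law of cosines on triangle LFH: LH² = 7² + 15² − 2·7·15·cos(30°) = 92.13, so LH ≈ 9.6.
Step 2: By the inverse law of cosines on triangle FLH: cos(∠FLH) = (7² + 9.6² − 15²) / (2·7·9.6) = -83.87/134.38 = -0.6241, so ∠FLH = 128.61°.

Therefore, the measure of angle ∠FLH = 128.61°.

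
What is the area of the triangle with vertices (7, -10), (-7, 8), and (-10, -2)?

Shoelace: Area = (1/2)|7(8--2) + -7(-2--10) + -10(-10-8)| = (1/2)(194) = 97

97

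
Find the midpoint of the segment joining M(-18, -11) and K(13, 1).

The midpoint is the average of the coordinates:
x: (-18 + 13)/2 = -5/2
y: (-11 + 1)/2 = -5
Midpoint = (-5/2, -5)

(-5/2, -5)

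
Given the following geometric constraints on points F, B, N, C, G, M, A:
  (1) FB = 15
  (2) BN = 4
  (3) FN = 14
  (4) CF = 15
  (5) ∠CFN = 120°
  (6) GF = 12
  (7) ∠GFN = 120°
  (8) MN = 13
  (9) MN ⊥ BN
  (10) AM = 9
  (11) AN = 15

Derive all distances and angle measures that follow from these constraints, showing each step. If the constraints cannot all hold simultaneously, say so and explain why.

The constraints are consistent.

Step 1: From BN = 4, NM = 13, and ∠BNM = 90°, by the law of cosines:
  BM² = BN² + NM² - 2·BN·NM·cos(90°) = 16 + 169 - 0 = 185
  BM = √185

Step 2: From NF = 14, FC = 15, and ∠NFC = 120°, by the law of cosines:
  NC² = NF² + FC² - 2·NF·FC·cos(120°) = 196 + 225 + 210 = 631
  NC ≈ 25.12

Step 3: From NF = 14, FG = 12, and ∠NFG = 120°, by the law of cosines:
  NG² = NF² + FG² - 2·NF·FG·cos(120°) = 196 + 144 + 168 = 508
  NG = 2·√127

Step 4: From FB = 15, FN = 14, BN = 4, by the inverse law of cosines:
  cos(∠BFN) = (FB² + FN² - BN²) / (2·FB·FN)
  ∠BFN = 15.36°

Step 5: From BF = 15, BN = 4, FN = 14, by the inverse law of cosines:
  cos(∠FBN) = (BF² + BN² - FN²) / (2·BF·BN)
  ∠FBN = 67.98°

Step 6: From NA = 15, NM = 13, AM = 9, by the inverse law of cosines:
  cos(∠ANM) = (NA² + NM² - AM²) / (2·NA·NM)
  ∠ANM = 36.62°

Step 7: From NB = 4, NF = 14, BF = 15, by the inverse law of cosines:
  cos(∠BNF) = (NB² + NF² - BF²) / (2·NB·NF)
  ∠BNF = 96.67°

Step 8: From MA = 9, MN = 13, AN = 15, by the inverse law of cosines:
  cos(∠AMN) = (MA² + MN² - AN²) / (2·MA·MN)
  ∠AMN = 83.87°

Step 9: From AM = 9, AN = 15, MN = 13, by the inverse law of cosines:
  cos(∠MAN) = (AM² + AN² - MN²) / (2·AM·AN)
  ∠MAN = 59.51°

Step 10: From BM = √185, BN = 4, MN = 13, by the inverse law of cosines:
  cos(∠MBN) = (BM² + BN² - MN²) / (2·BM·BN)
  ∠MBN = 72.9°

Step 11: From NC = 25.12, NF = 14, CF = 15, by the inverse law of cosines:
  cos(∠CNF) = (NC² + NF² - CF²) / (2·NC·NF)
  ∠CNF = 31.14°

Step 12: From NF = 14, NG = 2·√127, FG = 12, by the inverse law of cosines:
  cos(∠FNG) = (NF² + NG² - FG²) / (2·NF·NG)
  ∠FNG = 27.46°

Step 13: From CF = 15, CN = 25.12, FN = 14, by the inverse law of cosines:
  cos(∠FCN) = (CF² + CN² - FN²) / (2·CF·CN)
  ∠FCN = 28.86°

Step 14: From GF = 12, GN = 2·√127, FN = 14, by the inverse law of cosines:
  cos(∠FGN) = (GF² + GN² - FN²) / (2·GF·GN)
  ∠FGN = 32.54°

Step 15: From MB = √185, MN = 13, BN = 4, by the inverse law of cosines:
  cos(∠BMN) = (MB² + MN² - BN²) / (2·MB·MN)
  ∠BMN = 17.1°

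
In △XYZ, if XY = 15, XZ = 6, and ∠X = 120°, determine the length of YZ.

When two sides and the included angle are known, the law of cosines gives the third side.
c^2 = a^2 + b^2 - 2ab cos(C) generalizes the Pythagorean theorem to non-right triangles.
Here: YZ^2 = 225 + 36 - 180*(-1/2) = 351
YZ = 3*sqrt(39)

3*sqrt(39)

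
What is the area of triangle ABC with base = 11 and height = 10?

Area = (1/2) * base * height
Area = (1/2) * 11 * 10
Area = 55

55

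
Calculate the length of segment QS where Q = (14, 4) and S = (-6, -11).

d = sqrt((-20)^2 + (-15)^2) = sqrt(625) = 25

25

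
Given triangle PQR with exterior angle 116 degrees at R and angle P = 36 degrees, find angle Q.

The exterior angle theorem states that an exterior angle equals the sum of the two non-adjacent interior angles.
So 116 = 36 + angle Q, which gives angle Q = 116 - 36 = 80 degrees.

80 degrees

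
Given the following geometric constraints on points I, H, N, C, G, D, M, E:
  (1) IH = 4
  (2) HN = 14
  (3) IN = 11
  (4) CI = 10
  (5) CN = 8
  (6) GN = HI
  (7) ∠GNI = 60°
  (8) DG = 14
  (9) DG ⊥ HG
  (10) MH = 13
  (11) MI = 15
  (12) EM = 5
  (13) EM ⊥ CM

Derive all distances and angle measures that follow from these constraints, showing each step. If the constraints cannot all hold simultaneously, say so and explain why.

The constraints are consistent.

From the given relations:
  GN = HI = 4

Step 1: From IN = 11, NG = 4, and ∠ING = 60°, by the law of cosines:
  IG² = IN² + NG² - 2·IN·NG·cos(60°) = 121 + 16 - 44 = 93
  IG = √93

Step 2: From IC = 10, IN = 11, CN = 8, by the inverse law of cosines:
  cos(∠CIN) = (IC² + IN² - CN²) / (2·IC·IN)
  ∠CIN = 44.47°

Step 3: From IH = 4, IM = 15, HM = 13, by the inverse law of cosines:
  cos(∠HIM) = (IH² + IM² - HM²) / (2·IH·IM)
  ∠HIM = 53.13°

Step 4: From IH = 4, IN = 11, HN = 14, by the inverse law of cosines:
  cos(∠HIN) = (IH² + IN² - HN²) / (2·IH·IN)
  ∠HIN = 132.1°

Step 5: From HI = 4, HM = 13, IM = 15, by the inverse law of cosines:
  cos(∠IHM) = (HI² + HM² - IM²) / (2·HI·HM)
  ∠IHM = 112.62°

Step 6: From HI = 4, HN = 14, IN = 11, by the inverse law of cosines:
  cos(∠IHN) = (HI² + HN² - IN²) / (2·HI·HN)
  ∠IHN = 35.66°

Step 7: From NC = 8, NI = 11, CI = 10, by the inverse law of cosines:
  cos(∠CNI) = (NC² + NI² - CI²) / (2·NC·NI)
  ∠CNI = 61.12°

Step 8: From NH = 14, NI = 11, HI = 4, by the inverse law of cosines:
  cos(∠HNI) = (NH² + NI² - HI²) / (2·NH·NI)
  ∠HNI = 12.24°

Step 9: From CI = 10, CN = 8, IN = 11, by the inverse law of cosines:
  cos(∠ICN) = (CI² + CN² - IN²) / (2·CI·CN)
  ∠ICN = 74.41°

Step 10: From MH = 13, MI = 15, HI = 4, by the inverse law of cosines:
  cos(∠HMI) = (MH² + MI² - HI²) / (2·MH·MI)
  ∠HMI = 14.25°

Step 11: From IG = √93, IN = 11, GN = 4, by the inverse law of cosines:
  cos(∠GIN) = (IG² + IN² - GN²) / (2·IG·IN)
  ∠GIN = 21.05°

Step 12: From GI = √93, GN = 4, IN = 11, by the inverse law of cosines:
  cos(∠IGN) = (GI² + GN² - IN²) / (2·GI·GN)
  ∠IGN = 98.95°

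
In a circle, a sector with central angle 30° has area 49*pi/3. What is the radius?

r² = 360 × 49*pi/3 / (π × 30) = 196, so r = 14.

14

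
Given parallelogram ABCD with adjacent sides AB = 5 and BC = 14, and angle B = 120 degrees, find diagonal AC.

The diagonal of a parallelogram can be found by treating two adjacent sides and the diagonal as a triangle.
Applying the law of cosines with sides 5, 14 and included angle 120°:
d^2 = 25 + 196 - 140*cos(120°) = 291
d = sqrt(291)

sqrt(291)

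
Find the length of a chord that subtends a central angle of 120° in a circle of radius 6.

Chord = 2(6) sin(60°) = 6*sqrt(3)

6*sqrt(3)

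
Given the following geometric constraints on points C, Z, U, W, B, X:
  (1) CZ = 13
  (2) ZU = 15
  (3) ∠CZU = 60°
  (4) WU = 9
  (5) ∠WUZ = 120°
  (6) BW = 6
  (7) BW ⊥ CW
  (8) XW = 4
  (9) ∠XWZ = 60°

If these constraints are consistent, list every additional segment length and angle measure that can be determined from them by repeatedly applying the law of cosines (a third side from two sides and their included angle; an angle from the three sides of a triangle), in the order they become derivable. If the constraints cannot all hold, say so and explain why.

The constraints are consistent. Derivable facts, in order:
After 1 step:
- CU = √199
- ZW = 21
After 2 steps:
- ZX ≈ 19.31
- ∠CUZ = 52.95°
- ∠UCZ = 67.05°
- ∠UWZ = 38.21°
- ∠UZW = 21.79°
After 3 steps:
- ∠WXZ = 109.67°
- ∠WZX = 10.33°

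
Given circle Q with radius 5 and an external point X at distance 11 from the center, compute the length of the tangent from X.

tangent = √(d² - r²) = √(11² - 5²) = √(121 - 25) = √96 = 4*sqrt(6)

4*sqrt(6)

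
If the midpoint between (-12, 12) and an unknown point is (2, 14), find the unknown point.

Using the midpoint formula: M = ((x1 + x2)/2, (y1 + y2)/2)
We know M = (2, 14) and B = (-12, 12)
For x: 2 = (-12 + x2)/2, so x2 = 2*2 - -12 = 16
For y: 14 = (12 + y2)/2, so y2 = 2*14 - 12 = 16
C = (16, 16)

(16, 16)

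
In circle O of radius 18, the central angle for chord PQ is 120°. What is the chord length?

Chord length = 2r sin(θ/2)
= 2 × 18 × sin(120°/2)
= 2 × 18 × sin(60°)
= 18*sqrt(3)

18*sqrt(3)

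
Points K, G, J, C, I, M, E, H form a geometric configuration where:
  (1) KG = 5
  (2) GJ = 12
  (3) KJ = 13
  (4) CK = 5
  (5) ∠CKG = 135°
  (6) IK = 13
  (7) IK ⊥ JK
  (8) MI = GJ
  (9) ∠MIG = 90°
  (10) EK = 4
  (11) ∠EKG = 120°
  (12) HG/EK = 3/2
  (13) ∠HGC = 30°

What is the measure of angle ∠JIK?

Step 1: By the law of cosines on triangle IKJ: IJ² = 13² + 13² − 2·13·13·cos(90°) = 338, so IJ = 13·√2.
Step 2: By the inverse law of cosines on triangle JIK: cos(∠JIK) = ((13·√2)² + 13² − 13²) / (2·13·√2·13) = 338/478 = 0.7071, so ∠JIK = 45°.

Therefore, the measure of angle ∠JIK = 45°.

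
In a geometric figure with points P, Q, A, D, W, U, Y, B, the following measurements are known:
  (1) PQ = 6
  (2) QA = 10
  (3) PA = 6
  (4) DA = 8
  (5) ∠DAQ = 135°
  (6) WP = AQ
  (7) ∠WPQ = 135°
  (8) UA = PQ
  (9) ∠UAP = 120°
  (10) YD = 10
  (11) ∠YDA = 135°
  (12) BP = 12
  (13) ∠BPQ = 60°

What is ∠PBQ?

Step 1: By the law of cosines on triangle BPQ: BQ² = 12² + 6² − 2·12·6·cos(60°) = 108, so BQ = 6·√3.
Step 2: By the inverse law of cosines on triangle PBQ: cos(∠PBQ) = (12² + (6·√3)² − 6²) / (2·12·6·√3) = 216/249.42 = 0.866, so ∠PBQ = 30°.

Therefore, the measure of angle ∠PBQ = 30°.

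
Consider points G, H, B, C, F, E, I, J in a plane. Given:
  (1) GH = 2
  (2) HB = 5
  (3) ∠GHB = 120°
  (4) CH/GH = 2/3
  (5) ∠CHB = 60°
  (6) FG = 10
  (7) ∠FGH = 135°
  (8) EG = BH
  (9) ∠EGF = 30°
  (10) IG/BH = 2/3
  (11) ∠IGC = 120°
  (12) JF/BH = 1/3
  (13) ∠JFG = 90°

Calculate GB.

Step 1: By the law of cosines on triangle GHB: GB² = 2² + 5² − 2·2·5·cos(120°) = 39, so GB = √39.

Therefore, the length of GB = √39.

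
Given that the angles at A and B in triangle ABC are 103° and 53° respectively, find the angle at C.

Let angle C = x. Then 103 + 53 + x = 180.
x = 180 - 156 = 24 degrees.

24 degrees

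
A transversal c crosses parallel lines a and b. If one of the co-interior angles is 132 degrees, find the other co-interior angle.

Co-interior angles sum to 180: 180 - 132 = 48 degrees.

48 degrees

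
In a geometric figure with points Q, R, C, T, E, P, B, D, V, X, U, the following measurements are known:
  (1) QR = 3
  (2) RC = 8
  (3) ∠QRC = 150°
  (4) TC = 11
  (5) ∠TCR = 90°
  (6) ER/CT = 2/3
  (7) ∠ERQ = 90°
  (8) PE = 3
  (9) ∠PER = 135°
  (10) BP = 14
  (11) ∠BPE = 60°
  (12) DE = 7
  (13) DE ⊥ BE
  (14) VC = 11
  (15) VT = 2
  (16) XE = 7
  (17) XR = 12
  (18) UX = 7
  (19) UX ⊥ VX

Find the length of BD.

Step 1: By the law of cosines on triangle BPE: BE² = 14² + 3² − 2·14·3·cos(60°) = 163, so BE = √163.
Step 2: By the law of cosines on triangle BED: BD² = √163² + 7² − 2·√163·7·cos(90°) = 212, so BD = 2·√53.

Therefore, the length of BD = 2·√53.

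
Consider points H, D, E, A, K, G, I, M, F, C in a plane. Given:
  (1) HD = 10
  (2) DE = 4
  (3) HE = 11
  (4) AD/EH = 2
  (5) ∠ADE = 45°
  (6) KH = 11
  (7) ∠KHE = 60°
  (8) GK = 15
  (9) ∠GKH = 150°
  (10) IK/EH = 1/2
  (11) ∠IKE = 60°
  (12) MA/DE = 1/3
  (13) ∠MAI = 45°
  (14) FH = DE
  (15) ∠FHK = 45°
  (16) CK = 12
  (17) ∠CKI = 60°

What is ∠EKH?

Step 1: By the law of cosines on triangle KHE: KE² = 11² + 11² − 2·11·11·cos(60°) = 121, so KE = 11.
Step 2: By the inverse law of cosines on triangle EKH: cos(∠EKH) = (11² + 11² − 11²) / (2·11·11) = 121/242 = 0.5, so ∠EKH = 60°.

Therefore, the measure of angle ∠EKH = 60°.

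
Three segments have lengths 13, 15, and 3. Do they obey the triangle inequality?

Sort the sides: 3, 13, 15.
It suffices to check that the sum of the two smallest exceeds the largest:
3 + 13 = 16 > 15. ✓
Yes, a valid triangle can be formed.

Yes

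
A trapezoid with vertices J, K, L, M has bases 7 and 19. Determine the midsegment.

The midsegment of a trapezoid = (base1 + base2) / 2
midsegment = (7 + 19) / 2
midsegment = 26 / 2
midsegment = 13

13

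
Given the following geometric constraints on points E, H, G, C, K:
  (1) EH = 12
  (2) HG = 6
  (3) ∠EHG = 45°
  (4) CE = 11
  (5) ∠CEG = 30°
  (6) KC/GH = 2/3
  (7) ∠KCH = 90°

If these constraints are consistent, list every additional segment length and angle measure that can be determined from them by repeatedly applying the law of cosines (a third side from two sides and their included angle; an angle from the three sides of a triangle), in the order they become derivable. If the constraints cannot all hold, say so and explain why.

The constraints are consistent. Derivable facts, in order:
After 1 step:
- EG ≈ 8.84
After 2 steps:
- GC ≈ 5.54
- ∠EGH = 106.32°
- ∠GEH = 28.68°
After 3 steps:
- ∠CGE = 97.09°
- ∠ECG = 52.91°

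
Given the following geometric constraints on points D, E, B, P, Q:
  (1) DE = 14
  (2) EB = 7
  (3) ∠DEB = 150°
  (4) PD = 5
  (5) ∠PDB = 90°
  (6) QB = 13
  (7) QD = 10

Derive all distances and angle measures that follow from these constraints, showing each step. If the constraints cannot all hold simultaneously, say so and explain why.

The constraints are consistent.

Step 1: From DE = 14, EB = 7, and ∠DEB = 150°, by the law of cosines:
  DB² = DE² + EB² - 2·DE·EB·cos(150°) = 196 + 49 + 169.7 = 414.7
  DB ≈ 20.37

Step 2: From BD = 20.37, DP = 5, and ∠BDP = 90°, by the law of cosines:
  BP² = BD² + DP² - 2·BD·DP·cos(90°) = 414.7 + 25 - 0 = 439.7
  BP ≈ 20.97

Step 3: From DB = 20.37, DE = 14, BE = 7, by the inverse law of cosines:
  cos(∠BDE) = (DB² + DE² - BE²) / (2·DB·DE)
  ∠BDE = 9.9°

Step 4: From DB = 20.37, DQ = 10, BQ = 13, by the inverse law of cosines:
  cos(∠BDQ) = (DB² + DQ² - BQ²) / (2·DB·DQ)
  ∠BDQ = 31.91°

Step 5: From BD = 20.37, BE = 7, DE = 14, by the inverse law of cosines:
  cos(∠DBE) = (BD² + BE² - DE²) / (2·BD·BE)
  ∠DBE = 20.1°

Step 6: From BD = 20.37, BQ = 13, DQ = 10, by the inverse law of cosines:
  cos(∠DBQ) = (BD² + BQ² - DQ²) / (2·BD·BQ)
  ∠DBQ = 23.99°

Step 7: From QB = 13, QD = 10, BD = 20.37, by the inverse law of cosines:
  cos(∠BQD) = (QB² + QD² - BD²) / (2·QB·QD)
  ∠BQD = 124.09°

Step 8: From BD = 20.37, BP = 20.97, DP = 5, by the inverse law of cosines:
  cos(∠DBP) = (BD² + BP² - DP²) / (2·BD·BP)
  ∠DBP = 13.79°

Step 9: From PB = 20.97, PD = 5, BD = 20.37, by the inverse law of cosines:
  cos(∠BPD) = (PB² + PD² - BD²) / (2·PB·PD)
  ∠BPD = 76.21°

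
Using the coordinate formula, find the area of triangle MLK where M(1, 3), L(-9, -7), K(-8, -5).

The Shoelace formula computes the area from vertex coordinates by summing cross products.
For vertices (1,3), (-9,-7), (-8,-5):
Signed sum = 1*-7 - -9*3 + -9*-5 - -8*-7 + -8*3 - 1*-5
= 20 + -11 + -19 = -10
Area = (1/2)|-10| = 5.

5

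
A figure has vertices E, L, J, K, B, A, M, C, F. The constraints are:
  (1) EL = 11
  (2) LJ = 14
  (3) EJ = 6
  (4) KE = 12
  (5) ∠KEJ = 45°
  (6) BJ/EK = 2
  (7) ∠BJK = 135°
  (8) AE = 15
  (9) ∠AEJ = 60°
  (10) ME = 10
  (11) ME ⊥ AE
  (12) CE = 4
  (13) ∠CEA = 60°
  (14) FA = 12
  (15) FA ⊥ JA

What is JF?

Step 1: By the law of cosines on triangle JEA: JA² = 6² + 15² − 2·6·15·cos(60°) = 171, so JA = 3·√19.
Step 2: By the law of cosines on triangle JAF: JF² = (3·√19)² + 12² − 2·3·√19·12·cos(90°) = 315, so JF = 3·√35.

Therefore, the length of JF = 3·√35.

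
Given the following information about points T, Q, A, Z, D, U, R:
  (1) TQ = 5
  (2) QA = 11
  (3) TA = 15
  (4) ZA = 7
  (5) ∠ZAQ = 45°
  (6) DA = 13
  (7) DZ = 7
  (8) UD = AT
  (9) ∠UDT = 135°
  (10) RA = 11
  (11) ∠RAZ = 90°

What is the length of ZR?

Step 1: By the law of cosines on triangle ZAR: ZR² = 7² + 11² − 2·7·11·cos(90°) = 170, so ZR = √170.

Therefore, the length of ZR = √170.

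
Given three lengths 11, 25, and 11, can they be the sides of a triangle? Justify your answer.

Check the triangle inequality: 11 + 11 = 22 ≤ 25.
Since the sum of two sides does not exceed the third, no triangle can be formed.

No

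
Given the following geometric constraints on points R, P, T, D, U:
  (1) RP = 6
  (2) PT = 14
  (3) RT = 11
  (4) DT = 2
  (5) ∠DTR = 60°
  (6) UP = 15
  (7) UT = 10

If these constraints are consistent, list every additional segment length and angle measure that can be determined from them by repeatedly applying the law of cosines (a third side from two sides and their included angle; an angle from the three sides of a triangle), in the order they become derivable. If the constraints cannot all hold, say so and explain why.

The constraints are consistent. Derivable facts, in order:
After 1 step:
- RD = √103
- ∠PRT = 107.18°
- ∠PTR = 24.17°
- ∠PTU = 75.31°
- ∠PUT = 64.53°
- ∠RPT = 48.65°
- ∠TPU = 40.16°
After 2 steps:
- ∠DRT = 9.83°
- ∠RDT = 110.17°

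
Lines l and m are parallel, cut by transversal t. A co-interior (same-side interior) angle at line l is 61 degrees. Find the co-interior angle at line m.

Co-interior angles sum to 180: 180 - 61 = 119 degrees.

119 degrees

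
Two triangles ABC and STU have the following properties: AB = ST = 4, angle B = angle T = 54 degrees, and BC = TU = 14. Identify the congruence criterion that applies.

The given information matches SAS: Two pairs of corresponding sides and the included angle are equal (Side-Angle-Side).

SAS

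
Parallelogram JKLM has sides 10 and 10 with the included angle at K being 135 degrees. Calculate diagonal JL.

The diagonal of a parallelogram can be found by treating two adjacent sides and the diagonal as a triangle.
Applying the law of cosines with sides 10, 10 and included angle 135°:
d^2 = 100 + 100 - 200*cos(135°) = 100*sqrt(2) + 200
d = 10*sqrt(sqrt(2) + 2)

10*sqrt(sqrt(2) + 2)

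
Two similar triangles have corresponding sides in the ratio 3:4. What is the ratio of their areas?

Area ratio = (side ratio)^2 = (3/4)^2 = 9:16.

9:16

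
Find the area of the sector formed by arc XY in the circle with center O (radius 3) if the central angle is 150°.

Sector area = πr² × θ/360
= π × 3² × 5/12
= π × 9 × 5/12
= 15*pi/4

15*pi/4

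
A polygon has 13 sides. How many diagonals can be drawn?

The number of diagonals in an n-gon is n(n - 3)/2.
For n = 13: 13(13 - 3)/2 = 13 × 10 / 2 = 65.

65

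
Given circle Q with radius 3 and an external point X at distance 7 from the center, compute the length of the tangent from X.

The tangent, radius, and line from the external point to the center form a right triangle.
The right angle is where the tangent meets the radius.
By the Pythagorean theorem: tangent² + 3² = 7²
tangent² = 49 - 9 = 40
tangent = 2*sqrt(10)

2*sqrt(10)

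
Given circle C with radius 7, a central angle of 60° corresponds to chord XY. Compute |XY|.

Chord = 2(7) sin(30°) = 7

7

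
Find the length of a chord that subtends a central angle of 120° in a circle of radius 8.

Drop a perpendicular from the center to the chord, bisecting both the chord and the central angle.
Each half-chord = r sin(θ/2) = 8 sin(60°).
The full chord = 2 × 8 × sin(60°) = 8*sqrt(3).

8*sqrt(3)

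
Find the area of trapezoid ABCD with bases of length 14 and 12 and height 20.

Area = (14 + 12) * 20 / 2 = 520 / 2 = 260

260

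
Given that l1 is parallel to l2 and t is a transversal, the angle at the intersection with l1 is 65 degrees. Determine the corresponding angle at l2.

Corresponding angles are equal: 65 degrees.

65 degrees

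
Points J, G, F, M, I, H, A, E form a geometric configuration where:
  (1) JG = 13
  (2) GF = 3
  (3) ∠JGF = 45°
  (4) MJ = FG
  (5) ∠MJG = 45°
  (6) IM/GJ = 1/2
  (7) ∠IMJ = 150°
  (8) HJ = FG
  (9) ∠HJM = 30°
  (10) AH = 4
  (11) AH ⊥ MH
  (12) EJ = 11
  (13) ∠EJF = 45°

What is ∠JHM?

From the given relations: HJ = FG = 3; MJ = FG = 3.
Step 1: By the law of cosines on triangle HJM: HM² = 3² + 3² − 2·3·3·cos(30°) = 2.41, so HM ≈ 1.55.
Step 2: By the inverse law of cosines on triangle JHM: cos(∠JHM) = (3² + 1.55² − 3²) / (2·3·1.55) = 2.41/9.32 = 0.2588, so ∠JHM = 75°.

Therefore, the measure of angle ∠JHM = 75°.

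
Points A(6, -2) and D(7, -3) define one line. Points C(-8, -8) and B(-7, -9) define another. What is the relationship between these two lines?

Slope of line 1: m1 = (-3 - -2)/(7 - 6) = -1/1 = -1
Slope of line 2: m2 = (-9 - -8)/(-7 - -8) = -1/1 = -1
m1 = m2, so the lines are parallel.

Parallel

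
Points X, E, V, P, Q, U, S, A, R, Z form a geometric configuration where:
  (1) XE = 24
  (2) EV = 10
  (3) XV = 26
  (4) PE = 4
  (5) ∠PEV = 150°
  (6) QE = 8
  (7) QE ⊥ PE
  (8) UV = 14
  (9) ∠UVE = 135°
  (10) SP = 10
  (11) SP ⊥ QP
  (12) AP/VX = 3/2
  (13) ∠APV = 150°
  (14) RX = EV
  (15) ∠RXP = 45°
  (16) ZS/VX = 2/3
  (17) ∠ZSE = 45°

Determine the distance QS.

Step 1: By the law of cosines on triangle PEQ: PQ² = 4² + 8² − 2·4·8·cos(90°) = 80, so PQ = 4·√5.
Step 2: By the law of cosines on triangle QPS: QS² = (4·√5)² + 10² − 2·4·√5·10·cos(90°) = 180, so QS = 6·√5.

Therefore, the length of QS = 6·√5.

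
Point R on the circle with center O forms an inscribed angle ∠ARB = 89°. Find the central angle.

The inscribed angle theorem states that a central angle is always twice any inscribed angle that subtends the same arc.
Since the inscribed angle is 89°, the central angle = 2 × 89° = 178°.

178°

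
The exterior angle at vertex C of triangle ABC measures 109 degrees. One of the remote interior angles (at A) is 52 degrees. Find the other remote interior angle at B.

The exterior angle theorem states that an exterior angle equals the sum of the two non-adjacent interior angles.
So 109 = 52 + angle B, which gives angle B = 109 - 52 = 57 degrees.

57 degrees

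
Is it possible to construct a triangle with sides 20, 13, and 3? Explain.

Check the triangle inequality: 13 + 3 = 16 ≤ 20.
Since the sum of two sides does not exceed the third, no triangle can be formed.

No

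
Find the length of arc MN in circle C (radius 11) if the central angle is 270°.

Arc length = 2π(11)(3/4) = 33*pi/2

33*pi/2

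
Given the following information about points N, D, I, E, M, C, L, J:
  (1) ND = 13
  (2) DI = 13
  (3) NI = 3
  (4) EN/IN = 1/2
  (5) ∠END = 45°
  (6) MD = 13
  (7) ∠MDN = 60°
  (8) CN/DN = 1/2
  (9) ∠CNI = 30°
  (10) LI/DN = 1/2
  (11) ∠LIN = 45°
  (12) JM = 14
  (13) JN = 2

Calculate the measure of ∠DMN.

Step 1: By the law of cosines on triangle MDN: MN² = 13² + 13² − 2·13·13·cos(60°) = 169, so MN = 13.
Step 2: By the inverse law of cosines on triangle DMN: cos(∠DMN) = (13² + 13² − 13²) / (2·13·13) = 169/338 = 0.5, so ∠DMN = 60°.

Therefore, the measure of angle ∠DMN = 60°.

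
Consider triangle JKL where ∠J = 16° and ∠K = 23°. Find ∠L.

angle L = 180 - 16 - 23 = 141 degrees.

141 degrees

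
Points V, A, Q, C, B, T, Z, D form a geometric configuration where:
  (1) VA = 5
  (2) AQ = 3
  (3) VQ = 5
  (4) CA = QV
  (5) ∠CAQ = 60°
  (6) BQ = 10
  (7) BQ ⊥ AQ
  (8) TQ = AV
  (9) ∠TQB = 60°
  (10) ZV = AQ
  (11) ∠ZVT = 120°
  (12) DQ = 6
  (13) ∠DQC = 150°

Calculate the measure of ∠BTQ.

From the given relations: TQ = AV = 5.
Step 1: By the law of cosines on triangle TQB: TB² = 5² + 10² − 2·5·10·cos(60°) = 75, so TB = 5·√3.
Step 2: By the inverse law of cosines on triangle BTQ: cos(∠BTQ) = ((5·√3)² + 5² − 10²) / (2·5·√3·5) = 0/86.6 = 0, so ∠BTQ = 90°.

Therefore, the measure of angle ∠BTQ = 90°.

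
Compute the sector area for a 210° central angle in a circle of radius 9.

Sector area = πr² × θ/360
= π × 9² × 7/12
= π × 81 × 7/12
= 189*pi/4

189*pi/4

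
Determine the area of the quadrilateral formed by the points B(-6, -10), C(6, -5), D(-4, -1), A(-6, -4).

Shoelace: sum of cross terms = 110, Area = (1/2)|110| = 55

55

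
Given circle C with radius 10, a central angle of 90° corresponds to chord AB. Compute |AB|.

Chord = 2(10) sin(45°) = 10*sqrt(2)

10*sqrt(2)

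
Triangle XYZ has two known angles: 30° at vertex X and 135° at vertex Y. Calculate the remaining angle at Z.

The interior angles sum to 180°: angle Z = 180 - 30 - 135 = 15°.
The triangle is obtuse (angles 30°, 135°, 15°).

15 degrees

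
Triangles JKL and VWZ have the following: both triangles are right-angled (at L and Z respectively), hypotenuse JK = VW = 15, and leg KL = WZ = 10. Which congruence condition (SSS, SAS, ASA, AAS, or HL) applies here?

The given information provides:
both triangles are right-angled (at L and Z respectively), hypotenuse JK = VW = 15, and leg KL = WZ = 10
This matches the HL congruence theorem.
The hypotenuse and one leg of two right triangles are equal (Hypotenuse-Leg).

HL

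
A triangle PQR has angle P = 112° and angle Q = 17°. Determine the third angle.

The interior angles sum to 180°: angle R = 180 - 112 - 17 = 51°.
The triangle is obtuse (angles 112°, 17°, 51°).

51 degrees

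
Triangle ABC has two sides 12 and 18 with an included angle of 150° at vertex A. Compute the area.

Area = (1/2)(12)(18) sin(150°) = (1/2)(12)(18)(1/2) = 54

54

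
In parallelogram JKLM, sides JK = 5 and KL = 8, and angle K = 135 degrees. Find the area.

Area = a * b * sin(theta)
Area = 5 * 8 * sin(135 degrees)
Area = 40 * sqrt(2)/2
Area = 20*sqrt(2)

20*sqrt(2)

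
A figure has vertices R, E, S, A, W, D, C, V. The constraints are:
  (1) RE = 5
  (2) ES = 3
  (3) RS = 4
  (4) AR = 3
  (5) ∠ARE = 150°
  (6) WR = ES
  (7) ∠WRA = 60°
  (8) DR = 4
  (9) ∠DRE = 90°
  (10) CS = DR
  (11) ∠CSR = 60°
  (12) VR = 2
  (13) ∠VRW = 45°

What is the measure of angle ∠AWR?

From the given relations: WR = ES = 3.
Step 1: By the law of cosines on triangle WRA: WA² = 3² + 3² − 2·3·3·cos(60°) = 9, so WA = 3.
Step 2: By the inverse law of cosines on triangle AWR: cos(∠AWR) = (3² + 3² − 3²) / (2·3·3) = 9/18 = 0.5, so ∠AWR = 60°.

Therefore, the measure of angle ∠AWR = 60°.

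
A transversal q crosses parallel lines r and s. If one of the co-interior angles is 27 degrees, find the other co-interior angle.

Co-interior angles (same-side interior) formed by parallel lines and a transversal are supplementary (sum to 180 degrees).
The given angle is 27 degrees.
The co-interior angle = 180 - 27 = 153 degrees.

153 degrees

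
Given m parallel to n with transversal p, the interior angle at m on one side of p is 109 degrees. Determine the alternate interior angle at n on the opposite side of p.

Alternate interior angles formed by parallel lines and a transversal are equal.
The given angle is 109 degrees.
The alternate interior angle = 109 degrees.

109 degrees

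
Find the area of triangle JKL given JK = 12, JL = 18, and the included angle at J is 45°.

Area = (1/2)(12)(18) sin(45°) = (1/2)(12)(18)(sqrt(2)/2) = 54*sqrt(2)

54*sqrt(2)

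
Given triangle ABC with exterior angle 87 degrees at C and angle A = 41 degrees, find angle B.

angle B = 87 - 41 = 46 degrees (exterior angle theorem).

46 degrees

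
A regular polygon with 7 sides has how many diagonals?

The number of diagonals in an n-gon is n(n - 3)/2.
For n = 7: 7(7 - 3)/2 = 7 × 4 / 2 = 14.

14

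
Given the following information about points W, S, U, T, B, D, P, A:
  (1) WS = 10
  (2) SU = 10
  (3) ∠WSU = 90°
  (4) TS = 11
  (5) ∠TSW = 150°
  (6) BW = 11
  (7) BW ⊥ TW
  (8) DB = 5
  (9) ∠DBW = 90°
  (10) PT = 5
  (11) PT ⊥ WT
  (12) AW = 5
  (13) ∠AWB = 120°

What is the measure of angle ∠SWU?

Step 1: By the law of cosines on triangle WSU: WU² = 10² + 10² − 2·10·10·cos(90°) = 200, so WU = 10·√2.
Step 2: By the inverse law of cosines on triangle SWU: cos(∠SWU) = (10² + (10·√2)² − 10²) / (2·10·10·√2) = 200/282.84 = 0.7071, so ∠SWU = 45°.

Therefore, the measure of angle ∠SWU = 45°.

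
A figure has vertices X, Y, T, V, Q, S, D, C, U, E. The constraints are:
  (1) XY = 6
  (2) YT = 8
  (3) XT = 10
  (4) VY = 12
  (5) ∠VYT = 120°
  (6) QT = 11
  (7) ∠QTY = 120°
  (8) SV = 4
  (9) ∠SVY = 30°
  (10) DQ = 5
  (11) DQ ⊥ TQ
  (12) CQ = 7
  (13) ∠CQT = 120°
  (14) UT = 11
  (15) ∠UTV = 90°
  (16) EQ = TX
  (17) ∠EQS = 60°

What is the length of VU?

Step 1: By the law of cosines on triangle VYT: VT² = 12² + 8² − 2·12·8·cos(120°) = 304, so VT = 4·√19.
Step 2: By the law of cosines on triangle VTU: VU² = (4·√19)² + 11² − 2·4·√19·11·cos(90°) = 425, so VU = 5·√17.

Therefore, the length of VU = 5·√17.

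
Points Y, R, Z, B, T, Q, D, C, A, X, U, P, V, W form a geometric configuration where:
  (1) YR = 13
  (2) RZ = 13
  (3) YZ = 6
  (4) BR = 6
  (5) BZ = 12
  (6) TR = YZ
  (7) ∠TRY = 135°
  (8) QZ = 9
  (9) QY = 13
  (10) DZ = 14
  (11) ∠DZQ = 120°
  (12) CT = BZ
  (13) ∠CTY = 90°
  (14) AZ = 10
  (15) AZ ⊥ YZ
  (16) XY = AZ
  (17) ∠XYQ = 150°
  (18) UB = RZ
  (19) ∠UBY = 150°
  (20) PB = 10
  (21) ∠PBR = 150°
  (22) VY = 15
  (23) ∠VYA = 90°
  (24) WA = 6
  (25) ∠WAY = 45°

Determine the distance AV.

Step 1: By the law of cosines on triangle AZY: AY² = 10² + 6² − 2·10·6·cos(90°) = 136, so AY = 2·√34.
Step 2: By the law of cosines on triangle AYV: AV² = (2·√34)² + 15² − 2·2·√34·15·cos(90°) = 361, so AV = 19.

Therefore, the length of AV = 19.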